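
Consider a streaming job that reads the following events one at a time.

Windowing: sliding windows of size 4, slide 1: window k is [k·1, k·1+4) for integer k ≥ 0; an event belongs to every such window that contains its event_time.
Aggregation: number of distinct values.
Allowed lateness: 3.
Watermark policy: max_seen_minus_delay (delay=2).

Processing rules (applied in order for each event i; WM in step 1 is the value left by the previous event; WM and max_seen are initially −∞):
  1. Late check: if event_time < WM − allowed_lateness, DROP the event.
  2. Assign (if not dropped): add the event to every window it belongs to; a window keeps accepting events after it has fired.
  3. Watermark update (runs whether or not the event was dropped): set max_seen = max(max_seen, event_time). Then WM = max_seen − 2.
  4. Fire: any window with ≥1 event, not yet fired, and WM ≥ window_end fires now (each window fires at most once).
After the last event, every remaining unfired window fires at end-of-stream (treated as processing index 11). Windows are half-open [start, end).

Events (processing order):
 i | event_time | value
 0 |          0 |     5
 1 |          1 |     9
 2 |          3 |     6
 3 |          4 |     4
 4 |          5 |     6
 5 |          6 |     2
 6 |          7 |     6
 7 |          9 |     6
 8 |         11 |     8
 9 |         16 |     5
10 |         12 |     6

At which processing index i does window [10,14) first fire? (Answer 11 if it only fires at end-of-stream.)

i=0 t=0 v=5: → [0,4); WM=-2
i=1 t=1 v=9: → [1,5),[0,4); WM=-1
i=2 t=3 v=6: → [3,7),[2,6),[1,5),[0,4); WM=1
i=3 t=4 v=4: → [4,8),[3,7),[2,6),[1,5); WM=2
i=4 t=5 v=6: → [5,9),[4,8),[3,7),[2,6); WM=3
i=5 t=6 v=2: → [6,10),[5,9),[4,8),[3,7); WM=4; [0,4) fires=3
i=6 t=7 v=6: → [7,11),[6,10),[5,9),[4,8); WM=5; [1,5) fires=3
i=7 t=9 v=6: → [9,13),[8,12),[7,11),[6,10); WM=7; [2,6) fires=2 [3,7) fires=3
i=8 t=11 v=8: → [11,15),[10,14),[9,13),[8,12); WM=9; [4,8) fires=3 [5,9) fires=2
i=9 t=16 v=5: → [16,20),[15,19),[14,18),[13,17); WM=14; [6,10) fires=2 [7,11) fires=1 [8,12) fires=2 [9,13) fires=2 [10,14) fires=1
i=10 t=12 v=6: → [12,16),[11,15),[10,14),[9,13); WM=14

9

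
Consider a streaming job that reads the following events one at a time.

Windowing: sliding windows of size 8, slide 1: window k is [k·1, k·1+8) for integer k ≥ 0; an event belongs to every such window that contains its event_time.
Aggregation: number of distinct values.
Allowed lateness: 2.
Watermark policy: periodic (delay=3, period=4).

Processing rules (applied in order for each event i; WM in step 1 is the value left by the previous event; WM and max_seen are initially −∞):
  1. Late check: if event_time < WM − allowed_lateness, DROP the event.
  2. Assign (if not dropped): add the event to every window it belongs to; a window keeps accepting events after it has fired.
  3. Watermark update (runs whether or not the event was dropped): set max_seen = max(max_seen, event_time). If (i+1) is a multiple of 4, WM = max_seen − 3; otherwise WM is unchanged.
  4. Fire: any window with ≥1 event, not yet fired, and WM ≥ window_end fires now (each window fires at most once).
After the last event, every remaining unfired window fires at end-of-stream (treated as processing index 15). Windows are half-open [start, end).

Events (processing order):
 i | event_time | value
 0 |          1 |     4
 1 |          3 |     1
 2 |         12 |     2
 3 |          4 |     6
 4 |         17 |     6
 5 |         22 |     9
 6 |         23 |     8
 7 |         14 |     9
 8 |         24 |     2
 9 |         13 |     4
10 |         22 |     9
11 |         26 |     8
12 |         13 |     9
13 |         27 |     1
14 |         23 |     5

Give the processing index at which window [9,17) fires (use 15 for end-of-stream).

7

i=0 t=1 v=4: → [1,9),[0,8); WM=−∞
i=1 t=3 v=1: → [3,11),[2,10),[1,9),[0,8); WM=−∞
i=2 t=12 v=2: → [12,20),[11,19),[10,18),[9,17),[8,16),[7,15),[6,14),[5,13); WM=−∞
i=3 t=4 v=6: → [4,12),[3,11),[2,10),[1,9),[0,8); WM=9; [0,8) fires=3 [1,9) fires=3
i=4 t=17 v=6: → [17,25),[16,24),[15,23),[14,22),[13,21),[12,20),[11,19),[10,18); WM=9
i=5 t=22 v=9: → [22,30),[21,29),[20,28),[19,27),[18,26),[17,25),[16,24),[15,23); WM=9
i=6 t=23 v=8: → [23,31),[22,30),[21,29),[20,28),[19,27),[18,26),[17,25),[16,24); WM=9
i=7 t=14 v=9: → [14,22),[13,21),[12,20),[11,19),[10,18),[9,17),[8,16),[7,15); WM=20; [2,10) fires=2 [3,11) fires=2 [4,12) fires=1 [5,13) fires=1 [6,14) fires=1 [7,15) fires=2 [8,16) fires=2 [9,17) fires=2 [10,18) fires=3 [11,19) fires=3 [12,20) fires=3
i=8 t=24 v=2: → [24,32),[23,31),[22,30),[21,29),[20,28),[19,27),[18,26),[17,25); WM=20
i=9 t=13 v=4: DROP (t<20-2); WM=20
i=10 t=22 v=9: → [22,30),[21,29),[20,28),[19,27),[18,26),[17,25),[16,24),[15,23); WM=20
i=11 t=26 v=8: → [26,34),[25,33),[24,32),[23,31),[22,30),[21,29),[20,28),[19,27); WM=23; [13,21) fires=2 [14,22) fires=2 [15,23) fires=2
i=12 t=13 v=9: DROP (t<23-2); WM=23
i=13 t=27 v=1: → [27,35),[26,34),[25,33),[24,32),[23,31),[22,30),[21,29),[20,28); WM=23
i=14 t=23 v=5: → [23,31),[22,30),[21,29),[20,28),[19,27),[18,26),[17,25),[16,24); WM=23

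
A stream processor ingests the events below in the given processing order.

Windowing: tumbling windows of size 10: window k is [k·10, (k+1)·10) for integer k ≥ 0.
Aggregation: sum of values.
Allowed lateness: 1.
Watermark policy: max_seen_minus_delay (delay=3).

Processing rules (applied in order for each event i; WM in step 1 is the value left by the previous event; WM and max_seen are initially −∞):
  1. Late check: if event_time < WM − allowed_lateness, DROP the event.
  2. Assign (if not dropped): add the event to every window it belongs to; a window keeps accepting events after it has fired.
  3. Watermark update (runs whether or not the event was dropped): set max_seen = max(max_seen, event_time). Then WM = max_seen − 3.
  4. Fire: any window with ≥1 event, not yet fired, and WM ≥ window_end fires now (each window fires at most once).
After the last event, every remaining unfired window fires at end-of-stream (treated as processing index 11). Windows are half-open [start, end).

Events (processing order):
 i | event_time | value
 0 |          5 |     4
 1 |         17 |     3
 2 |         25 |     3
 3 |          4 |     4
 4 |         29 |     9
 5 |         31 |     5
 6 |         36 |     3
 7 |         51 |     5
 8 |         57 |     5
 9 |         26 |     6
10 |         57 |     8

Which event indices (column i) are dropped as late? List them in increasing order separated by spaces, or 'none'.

3 9

i=0 t=5 v=4: → [0,10); WM=2
i=1 t=17 v=3: → [10,20); WM=14; [0,10) fires=4
i=2 t=25 v=3: → [20,30); WM=22; [10,20) fires=3
i=3 t=4 v=4: DROP (t<22-1); WM=22
i=4 t=29 v=9: → [20,30); WM=26
i=5 t=31 v=5: → [30,40); WM=28
i=6 t=36 v=3: → [30,40); WM=33; [20,30) fires=12
i=7 t=51 v=5: → [50,60); WM=48; [30,40) fires=8
i=8 t=57 v=5: → [50,60); WM=54
i=9 t=26 v=6: DROP (t<54-1); WM=54
i=10 t=57 v=8: → [50,60); WM=54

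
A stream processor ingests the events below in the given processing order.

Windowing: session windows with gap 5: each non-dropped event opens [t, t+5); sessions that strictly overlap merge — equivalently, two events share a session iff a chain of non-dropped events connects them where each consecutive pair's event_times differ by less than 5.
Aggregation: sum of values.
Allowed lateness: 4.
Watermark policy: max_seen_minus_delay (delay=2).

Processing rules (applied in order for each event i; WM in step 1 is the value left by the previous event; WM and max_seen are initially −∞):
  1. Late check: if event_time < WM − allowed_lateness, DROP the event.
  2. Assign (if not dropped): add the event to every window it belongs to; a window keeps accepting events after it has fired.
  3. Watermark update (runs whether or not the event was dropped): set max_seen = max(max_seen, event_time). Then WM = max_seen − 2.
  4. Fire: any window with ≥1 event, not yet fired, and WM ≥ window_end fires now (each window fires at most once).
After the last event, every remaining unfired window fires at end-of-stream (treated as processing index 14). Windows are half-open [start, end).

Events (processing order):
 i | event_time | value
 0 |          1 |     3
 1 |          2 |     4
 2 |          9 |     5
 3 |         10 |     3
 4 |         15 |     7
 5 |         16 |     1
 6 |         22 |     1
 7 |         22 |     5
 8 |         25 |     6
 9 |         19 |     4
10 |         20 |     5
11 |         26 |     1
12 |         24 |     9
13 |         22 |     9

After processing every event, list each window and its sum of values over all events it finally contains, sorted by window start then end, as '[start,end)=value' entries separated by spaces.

i=0 t=1 v=3: → [1,6); WM=-1
i=1 t=2 v=4: → [1,7); WM=0
i=2 t=9 v=5: → [9,14); WM=7
i=3 t=10 v=3: → [9,15); WM=8
i=4 t=15 v=7: → [15,20); WM=13
i=5 t=16 v=1: → [15,21); WM=14
i=6 t=22 v=1: → [22,27); WM=20
i=7 t=22 v=5: → [22,27); WM=20
i=8 t=25 v=6: → [22,30); WM=23
i=9 t=19 v=4: → [15,30); WM=23
i=10 t=20 v=5: → [15,30); WM=23
i=11 t=26 v=1: → [15,31); WM=24
i=12 t=24 v=9: → [15,31); WM=24
i=13 t=22 v=9: → [15,31); WM=24

[1,7)=7 [9,15)=8 [15,31)=48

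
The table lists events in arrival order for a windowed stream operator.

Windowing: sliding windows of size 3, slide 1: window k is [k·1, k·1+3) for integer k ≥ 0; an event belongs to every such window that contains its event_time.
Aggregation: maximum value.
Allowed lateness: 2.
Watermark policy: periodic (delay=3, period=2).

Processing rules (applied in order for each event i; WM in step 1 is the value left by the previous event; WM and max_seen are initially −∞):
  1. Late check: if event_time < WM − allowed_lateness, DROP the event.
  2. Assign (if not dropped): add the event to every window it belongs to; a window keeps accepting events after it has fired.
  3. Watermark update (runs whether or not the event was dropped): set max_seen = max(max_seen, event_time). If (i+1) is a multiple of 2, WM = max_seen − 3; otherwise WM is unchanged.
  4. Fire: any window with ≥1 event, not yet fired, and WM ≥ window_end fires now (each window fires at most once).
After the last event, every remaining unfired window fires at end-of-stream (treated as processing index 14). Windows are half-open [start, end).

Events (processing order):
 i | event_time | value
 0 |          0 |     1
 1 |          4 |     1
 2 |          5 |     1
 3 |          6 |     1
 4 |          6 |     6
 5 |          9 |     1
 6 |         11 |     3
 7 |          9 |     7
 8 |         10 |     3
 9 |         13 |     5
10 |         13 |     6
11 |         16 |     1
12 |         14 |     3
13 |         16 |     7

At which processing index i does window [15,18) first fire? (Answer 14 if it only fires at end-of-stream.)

i=0 t=0 v=1: → [0,3); WM=−∞
i=1 t=4 v=1: → [4,7),[3,6),[2,5); WM=1
i=2 t=5 v=1: → [5,8),[4,7),[3,6); WM=1
i=3 t=6 v=1: → [6,9),[5,8),[4,7); WM=3; [0,3) fires=1
i=4 t=6 v=6: → [6,9),[5,8),[4,7); WM=3
i=5 t=9 v=1: → [9,12),[8,11),[7,10); WM=6; [2,5) fires=1 [3,6) fires=1
i=6 t=11 v=3: → [11,14),[10,13),[9,12); WM=6
i=7 t=9 v=7: → [9,12),[8,11),[7,10); WM=8; [4,7) fires=6 [5,8) fires=6
i=8 t=10 v=3: → [10,13),[9,12),[8,11); WM=8
i=9 t=13 v=5: → [13,16),[12,15),[11,14); WM=10; [6,9) fires=6 [7,10) fires=7
i=10 t=13 v=6: → [13,16),[12,15),[11,14); WM=10
i=11 t=16 v=1: → [16,19),[15,18),[14,17); WM=13; [8,11) fires=7 [9,12) fires=7 [10,13) fires=3
i=12 t=14 v=3: → [14,17),[13,16),[12,15); WM=13
i=13 t=16 v=7: → [16,19),[15,18),[14,17); WM=13

14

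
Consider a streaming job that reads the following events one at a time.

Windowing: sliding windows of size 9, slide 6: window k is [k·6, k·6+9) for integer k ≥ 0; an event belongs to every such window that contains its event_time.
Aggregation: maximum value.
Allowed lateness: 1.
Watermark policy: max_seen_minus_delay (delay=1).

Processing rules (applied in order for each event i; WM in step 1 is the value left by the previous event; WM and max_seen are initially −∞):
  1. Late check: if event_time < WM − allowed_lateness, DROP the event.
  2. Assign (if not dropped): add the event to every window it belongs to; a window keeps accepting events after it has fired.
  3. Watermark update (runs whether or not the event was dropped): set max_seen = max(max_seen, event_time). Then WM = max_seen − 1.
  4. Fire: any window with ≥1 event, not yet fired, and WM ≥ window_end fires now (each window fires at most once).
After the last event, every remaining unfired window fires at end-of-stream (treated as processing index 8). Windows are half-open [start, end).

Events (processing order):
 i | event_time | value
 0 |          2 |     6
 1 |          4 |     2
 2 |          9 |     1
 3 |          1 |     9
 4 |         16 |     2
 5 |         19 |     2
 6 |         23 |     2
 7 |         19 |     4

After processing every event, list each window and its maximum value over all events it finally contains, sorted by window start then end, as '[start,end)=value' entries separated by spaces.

i=0 t=2 v=6: → [0,9); WM=1
i=1 t=4 v=2: → [0,9); WM=3
i=2 t=9 v=1: → [6,15); WM=8
i=3 t=1 v=9: DROP (t<8-1); WM=8
i=4 t=16 v=2: → [12,21); WM=15; [0,9) fires=6 [6,15) fires=1
i=5 t=19 v=2: → [18,27),[12,21); WM=18
i=6 t=23 v=2: → [18,27); WM=22; [12,21) fires=2
i=7 t=19 v=4: DROP (t<22-1); WM=22

[0,9)=6 [6,15)=1 [12,21)=2 [18,27)=2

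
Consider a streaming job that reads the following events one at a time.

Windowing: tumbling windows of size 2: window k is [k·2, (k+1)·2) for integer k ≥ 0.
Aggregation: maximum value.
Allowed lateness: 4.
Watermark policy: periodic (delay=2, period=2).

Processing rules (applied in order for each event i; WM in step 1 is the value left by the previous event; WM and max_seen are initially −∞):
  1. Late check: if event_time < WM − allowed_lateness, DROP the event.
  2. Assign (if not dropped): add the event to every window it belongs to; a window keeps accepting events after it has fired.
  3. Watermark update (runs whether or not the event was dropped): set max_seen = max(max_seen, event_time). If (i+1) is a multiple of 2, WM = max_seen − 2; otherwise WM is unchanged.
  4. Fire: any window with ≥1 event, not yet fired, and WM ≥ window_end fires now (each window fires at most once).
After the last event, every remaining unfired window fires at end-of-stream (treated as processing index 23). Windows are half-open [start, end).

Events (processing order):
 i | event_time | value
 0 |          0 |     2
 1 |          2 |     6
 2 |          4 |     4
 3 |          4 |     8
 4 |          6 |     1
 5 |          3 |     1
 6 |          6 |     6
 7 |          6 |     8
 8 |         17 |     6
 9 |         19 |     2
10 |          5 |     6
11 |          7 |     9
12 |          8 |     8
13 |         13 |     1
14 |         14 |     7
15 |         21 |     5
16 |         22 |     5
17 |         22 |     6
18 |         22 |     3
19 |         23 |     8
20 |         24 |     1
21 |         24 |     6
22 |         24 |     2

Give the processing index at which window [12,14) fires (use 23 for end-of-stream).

13

i=0 t=0 v=2: → [0,2); WM=−∞
i=1 t=2 v=6: → [2,4); WM=0
i=2 t=4 v=4: → [4,6); WM=0
i=3 t=4 v=8: → [4,6); WM=2; [0,2) fires=2
i=4 t=6 v=1: → [6,8); WM=2
i=5 t=3 v=1: → [2,4); WM=4; [2,4) fires=6
i=6 t=6 v=6: → [6,8); WM=4
i=7 t=6 v=8: → [6,8); WM=4
i=8 t=17 v=6: → [16,18); WM=4
i=9 t=19 v=2: → [18,20); WM=17; [4,6) fires=8 [6,8) fires=8
i=10 t=5 v=6: DROP (t<17-4); WM=17
i=11 t=7 v=9: DROP (t<17-4); WM=17
i=12 t=8 v=8: DROP (t<17-4); WM=17
i=13 t=13 v=1: → [12,14); WM=17; [12,14) fires=1
i=14 t=14 v=7: → [14,16); WM=17; [14,16) fires=7
i=15 t=21 v=5: → [20,22); WM=19; [16,18) fires=6
i=16 t=22 v=5: → [22,24); WM=19
i=17 t=22 v=6: → [22,24); WM=20; [18,20) fires=2
i=18 t=22 v=3: → [22,24); WM=20
i=19 t=23 v=8: → [22,24); WM=21
i=20 t=24 v=1: → [24,26); WM=21
i=21 t=24 v=6: → [24,26); WM=22; [20,22) fires=5
i=22 t=24 v=2: → [24,26); WM=22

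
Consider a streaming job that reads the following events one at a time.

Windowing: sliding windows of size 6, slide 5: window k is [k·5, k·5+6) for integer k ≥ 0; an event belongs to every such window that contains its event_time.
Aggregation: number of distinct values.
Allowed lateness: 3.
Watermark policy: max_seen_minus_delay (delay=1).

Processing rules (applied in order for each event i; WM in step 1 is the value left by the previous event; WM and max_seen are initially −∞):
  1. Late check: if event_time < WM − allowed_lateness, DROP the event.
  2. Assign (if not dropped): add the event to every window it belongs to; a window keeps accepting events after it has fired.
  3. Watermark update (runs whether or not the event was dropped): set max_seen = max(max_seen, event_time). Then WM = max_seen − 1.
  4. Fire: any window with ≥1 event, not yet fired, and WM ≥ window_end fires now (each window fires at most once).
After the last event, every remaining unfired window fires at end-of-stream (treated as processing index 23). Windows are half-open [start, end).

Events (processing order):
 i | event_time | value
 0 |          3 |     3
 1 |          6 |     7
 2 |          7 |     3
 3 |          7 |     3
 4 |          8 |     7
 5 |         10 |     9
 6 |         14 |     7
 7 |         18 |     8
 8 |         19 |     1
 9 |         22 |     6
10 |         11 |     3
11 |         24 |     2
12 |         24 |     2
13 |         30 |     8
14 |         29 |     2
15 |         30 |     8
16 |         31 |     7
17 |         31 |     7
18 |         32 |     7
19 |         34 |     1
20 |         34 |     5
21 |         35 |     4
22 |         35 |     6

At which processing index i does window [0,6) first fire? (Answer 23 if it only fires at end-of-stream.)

i=0 t=3 v=3: → [0,6); WM=2
i=1 t=6 v=7: → [5,11); WM=5
i=2 t=7 v=3: → [5,11); WM=6; [0,6) fires=1
i=3 t=7 v=3: → [5,11); WM=6
i=4 t=8 v=7: → [5,11); WM=7
i=5 t=10 v=9: → [10,16),[5,11); WM=9
i=6 t=14 v=7: → [10,16); WM=13; [5,11) fires=3
i=7 t=18 v=8: → [15,21); WM=17; [10,16) fires=2
i=8 t=19 v=1: → [15,21); WM=18
i=9 t=22 v=6: → [20,26); WM=21; [15,21) fires=2
i=10 t=11 v=3: DROP (t<21-3); WM=21
i=11 t=24 v=2: → [20,26); WM=23
i=12 t=24 v=2: → [20,26); WM=23
i=13 t=30 v=8: → [30,36),[25,31); WM=29; [20,26) fires=2
i=14 t=29 v=2: → [25,31); WM=29
i=15 t=30 v=8: → [30,36),[25,31); WM=29
i=16 t=31 v=7: → [30,36); WM=30
i=17 t=31 v=7: → [30,36); WM=30
i=18 t=32 v=7: → [30,36); WM=31; [25,31) fires=2
i=19 t=34 v=1: → [30,36); WM=33
i=20 t=34 v=5: → [30,36); WM=33
i=21 t=35 v=4: → [35,41),[30,36); WM=34
i=22 t=35 v=6: → [35,41),[30,36); WM=34

2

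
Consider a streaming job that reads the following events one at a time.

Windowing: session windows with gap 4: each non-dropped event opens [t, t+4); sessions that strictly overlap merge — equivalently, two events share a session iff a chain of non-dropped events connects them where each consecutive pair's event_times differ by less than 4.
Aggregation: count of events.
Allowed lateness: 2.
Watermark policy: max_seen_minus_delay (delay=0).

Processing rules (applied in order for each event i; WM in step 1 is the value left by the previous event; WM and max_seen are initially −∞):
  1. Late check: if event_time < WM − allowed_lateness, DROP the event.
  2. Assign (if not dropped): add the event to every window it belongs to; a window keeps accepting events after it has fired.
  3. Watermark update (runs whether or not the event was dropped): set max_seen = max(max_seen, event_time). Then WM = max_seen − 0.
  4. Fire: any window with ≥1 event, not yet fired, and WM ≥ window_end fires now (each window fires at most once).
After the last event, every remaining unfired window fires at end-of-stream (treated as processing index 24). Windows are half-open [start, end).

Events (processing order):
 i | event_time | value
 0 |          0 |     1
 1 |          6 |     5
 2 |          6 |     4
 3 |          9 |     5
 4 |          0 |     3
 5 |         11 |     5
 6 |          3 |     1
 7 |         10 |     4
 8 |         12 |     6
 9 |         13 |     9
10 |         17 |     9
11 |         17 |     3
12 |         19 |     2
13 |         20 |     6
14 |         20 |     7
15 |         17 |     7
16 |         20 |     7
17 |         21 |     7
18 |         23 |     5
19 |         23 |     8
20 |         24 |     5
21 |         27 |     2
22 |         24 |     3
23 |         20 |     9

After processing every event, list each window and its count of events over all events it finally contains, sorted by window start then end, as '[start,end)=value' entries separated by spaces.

[0,4)=1 [6,17)=7 [17,31)=11

i=0 t=0 v=1: → [0,4); WM=0
i=1 t=6 v=5: → [6,10); WM=6
i=2 t=6 v=4: → [6,10); WM=6
i=3 t=9 v=5: → [6,13); WM=9
i=4 t=0 v=3: DROP (t<9-2); WM=9
i=5 t=11 v=5: → [6,15); WM=11
i=6 t=3 v=1: DROP (t<11-2); WM=11
i=7 t=10 v=4: → [6,15); WM=11
i=8 t=12 v=6: → [6,16); WM=12
i=9 t=13 v=9: → [6,17); WM=13
i=10 t=17 v=9: → [17,21); WM=17
i=11 t=17 v=3: → [17,21); WM=17
i=12 t=19 v=2: → [17,23); WM=19
i=13 t=20 v=6: → [17,24); WM=20
i=14 t=20 v=7: → [17,24); WM=20
i=15 t=17 v=7: DROP (t<20-2); WM=20
i=16 t=20 v=7: → [17,24); WM=20
i=17 t=21 v=7: → [17,25); WM=21
i=18 t=23 v=5: → [17,27); WM=23
i=19 t=23 v=8: → [17,27); WM=23
i=20 t=24 v=5: → [17,28); WM=24
i=21 t=27 v=2: → [17,31); WM=27
i=22 t=24 v=3: DROP (t<27-2); WM=27
i=23 t=20 v=9: DROP (t<27-2); WM=27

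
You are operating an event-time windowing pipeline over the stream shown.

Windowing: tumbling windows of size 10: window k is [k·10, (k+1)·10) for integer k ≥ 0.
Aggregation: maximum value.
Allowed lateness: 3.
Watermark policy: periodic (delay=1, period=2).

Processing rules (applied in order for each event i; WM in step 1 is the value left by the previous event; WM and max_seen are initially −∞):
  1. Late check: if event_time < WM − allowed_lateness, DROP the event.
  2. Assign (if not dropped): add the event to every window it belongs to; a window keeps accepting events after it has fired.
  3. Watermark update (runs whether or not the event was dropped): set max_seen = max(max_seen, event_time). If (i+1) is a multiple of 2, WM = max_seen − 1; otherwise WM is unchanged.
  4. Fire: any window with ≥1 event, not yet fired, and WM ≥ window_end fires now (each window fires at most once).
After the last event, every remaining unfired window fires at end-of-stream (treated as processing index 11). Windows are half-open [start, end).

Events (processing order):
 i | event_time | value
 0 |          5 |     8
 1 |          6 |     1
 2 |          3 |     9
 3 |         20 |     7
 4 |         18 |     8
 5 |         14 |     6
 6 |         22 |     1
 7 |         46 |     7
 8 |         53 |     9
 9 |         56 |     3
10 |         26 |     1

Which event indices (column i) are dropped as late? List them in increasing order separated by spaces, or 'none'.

5 10

i=0 t=5 v=8: → [0,10); WM=−∞
i=1 t=6 v=1: → [0,10); WM=5
i=2 t=3 v=9: → [0,10); WM=5
i=3 t=20 v=7: → [20,30); WM=19; [0,10) fires=9
i=4 t=18 v=8: → [10,20); WM=19
i=5 t=14 v=6: DROP (t<19-3); WM=19
i=6 t=22 v=1: → [20,30); WM=19
i=7 t=46 v=7: → [40,50); WM=45; [10,20) fires=8 [20,30) fires=7
i=8 t=53 v=9: → [50,60); WM=45
i=9 t=56 v=3: → [50,60); WM=55; [40,50) fires=7
i=10 t=26 v=1: DROP (t<55-3); WM=55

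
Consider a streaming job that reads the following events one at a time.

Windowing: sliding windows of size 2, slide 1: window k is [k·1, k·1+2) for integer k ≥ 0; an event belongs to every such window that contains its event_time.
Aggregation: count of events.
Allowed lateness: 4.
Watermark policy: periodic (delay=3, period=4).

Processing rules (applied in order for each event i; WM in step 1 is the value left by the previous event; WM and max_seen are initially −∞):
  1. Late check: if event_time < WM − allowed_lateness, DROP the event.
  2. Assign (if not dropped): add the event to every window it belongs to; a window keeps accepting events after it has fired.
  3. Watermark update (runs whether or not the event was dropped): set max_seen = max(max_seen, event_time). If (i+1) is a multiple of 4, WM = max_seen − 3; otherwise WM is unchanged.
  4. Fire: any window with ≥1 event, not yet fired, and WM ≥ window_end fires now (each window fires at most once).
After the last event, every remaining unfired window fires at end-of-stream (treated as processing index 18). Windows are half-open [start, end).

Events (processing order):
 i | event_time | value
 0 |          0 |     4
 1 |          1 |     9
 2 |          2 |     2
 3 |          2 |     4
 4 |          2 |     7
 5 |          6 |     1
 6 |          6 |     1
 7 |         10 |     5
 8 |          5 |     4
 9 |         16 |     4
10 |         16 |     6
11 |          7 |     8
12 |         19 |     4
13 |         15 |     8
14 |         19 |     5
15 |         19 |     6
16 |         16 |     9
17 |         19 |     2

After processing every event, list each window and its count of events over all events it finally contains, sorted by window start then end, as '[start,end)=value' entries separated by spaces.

[0,2)=2 [1,3)=4 [2,4)=3 [4,6)=1 [5,7)=3 [6,8)=3 [7,9)=1 [9,11)=1 [10,12)=1 [14,16)=1 [15,17)=4 [16,18)=3 [18,20)=4 [19,21)=4

i=0 t=0 v=4: → [0,2); WM=−∞
i=1 t=1 v=9: → [1,3),[0,2); WM=−∞
i=2 t=2 v=2: → [2,4),[1,3); WM=−∞
i=3 t=2 v=4: → [2,4),[1,3); WM=-1
i=4 t=2 v=7: → [2,4),[1,3); WM=-1
i=5 t=6 v=1: → [6,8),[5,7); WM=-1
i=6 t=6 v=1: → [6,8),[5,7); WM=-1
i=7 t=10 v=5: → [10,12),[9,11); WM=7; [0,2) fires=2 [1,3) fires=4 [2,4) fires=3 [5,7) fires=2
i=8 t=5 v=4: → [5,7),[4,6); WM=7; [4,6) fires=1
i=9 t=16 v=4: → [16,18),[15,17); WM=7
i=10 t=16 v=6: → [16,18),[15,17); WM=7
i=11 t=7 v=8: → [7,9),[6,8); WM=13; [6,8) fires=3 [7,9) fires=1 [9,11) fires=1 [10,12) fires=1
i=12 t=19 v=4: → [19,21),[18,20); WM=13
i=13 t=15 v=8: → [15,17),[14,16); WM=13
i=14 t=19 v=5: → [19,21),[18,20); WM=13
i=15 t=19 v=6: → [19,21),[18,20); WM=16; [14,16) fires=1
i=16 t=16 v=9: → [16,18),[15,17); WM=16
i=17 t=19 v=2: → [19,21),[18,20); WM=16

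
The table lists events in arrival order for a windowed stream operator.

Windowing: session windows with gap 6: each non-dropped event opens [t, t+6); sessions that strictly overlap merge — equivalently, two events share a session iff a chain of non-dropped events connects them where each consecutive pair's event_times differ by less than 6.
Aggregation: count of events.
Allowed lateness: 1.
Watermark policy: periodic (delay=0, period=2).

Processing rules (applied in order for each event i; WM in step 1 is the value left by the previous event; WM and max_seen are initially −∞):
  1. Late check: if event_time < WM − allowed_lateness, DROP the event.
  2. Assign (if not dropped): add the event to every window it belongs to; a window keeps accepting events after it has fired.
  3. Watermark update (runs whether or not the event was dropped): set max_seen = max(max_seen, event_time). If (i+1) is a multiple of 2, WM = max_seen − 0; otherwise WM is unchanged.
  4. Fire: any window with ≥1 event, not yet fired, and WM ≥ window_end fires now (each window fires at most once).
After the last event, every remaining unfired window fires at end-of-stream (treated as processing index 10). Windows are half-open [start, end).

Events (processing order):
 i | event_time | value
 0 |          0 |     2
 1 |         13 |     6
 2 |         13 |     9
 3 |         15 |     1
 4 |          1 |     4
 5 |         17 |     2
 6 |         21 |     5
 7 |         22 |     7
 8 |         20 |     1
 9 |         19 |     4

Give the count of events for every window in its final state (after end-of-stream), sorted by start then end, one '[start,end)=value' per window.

[0,6)=1 [13,28)=6

i=0 t=0 v=2: → [0,6); WM=−∞
i=1 t=13 v=6: → [13,19); WM=13
i=2 t=13 v=9: → [13,19); WM=13
i=3 t=15 v=1: → [13,21); WM=15
i=4 t=1 v=4: DROP (t<15-1); WM=15
i=5 t=17 v=2: → [13,23); WM=17
i=6 t=21 v=5: → [13,27); WM=17
i=7 t=22 v=7: → [13,28); WM=22
i=8 t=20 v=1: DROP (t<22-1); WM=22
i=9 t=19 v=4: DROP (t<22-1); WM=22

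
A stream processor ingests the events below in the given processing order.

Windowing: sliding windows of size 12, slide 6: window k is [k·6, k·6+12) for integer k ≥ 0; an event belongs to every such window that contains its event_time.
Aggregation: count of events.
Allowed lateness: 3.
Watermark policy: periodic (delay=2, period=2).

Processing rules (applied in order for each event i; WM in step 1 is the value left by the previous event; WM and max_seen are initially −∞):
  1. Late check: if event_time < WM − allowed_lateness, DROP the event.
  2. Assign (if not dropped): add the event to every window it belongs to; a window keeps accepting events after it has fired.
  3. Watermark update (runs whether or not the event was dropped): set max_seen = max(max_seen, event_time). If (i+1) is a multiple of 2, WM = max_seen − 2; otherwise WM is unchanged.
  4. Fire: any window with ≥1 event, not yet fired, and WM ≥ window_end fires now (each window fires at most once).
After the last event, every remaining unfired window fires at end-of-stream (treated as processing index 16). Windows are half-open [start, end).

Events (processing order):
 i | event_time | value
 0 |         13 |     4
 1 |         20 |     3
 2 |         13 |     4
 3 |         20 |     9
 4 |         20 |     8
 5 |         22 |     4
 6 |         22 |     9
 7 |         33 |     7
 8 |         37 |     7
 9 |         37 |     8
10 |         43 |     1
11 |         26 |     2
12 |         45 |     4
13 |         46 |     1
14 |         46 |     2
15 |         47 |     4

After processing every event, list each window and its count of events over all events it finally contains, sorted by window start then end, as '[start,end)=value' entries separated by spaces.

i=0 t=13 v=4: → [12,24),[6,18); WM=−∞
i=1 t=20 v=3: → [18,30),[12,24); WM=18; [6,18) fires=1
i=2 t=13 v=4: DROP (t<18-3); WM=18
i=3 t=20 v=9: → [18,30),[12,24); WM=18
i=4 t=20 v=8: → [18,30),[12,24); WM=18
i=5 t=22 v=4: → [18,30),[12,24); WM=20
i=6 t=22 v=9: → [18,30),[12,24); WM=20
i=7 t=33 v=7: → [30,42),[24,36); WM=31; [12,24) fires=6 [18,30) fires=5
i=8 t=37 v=7: → [36,48),[30,42); WM=31
i=9 t=37 v=8: → [36,48),[30,42); WM=35
i=10 t=43 v=1: → [42,54),[36,48); WM=35
i=11 t=26 v=2: DROP (t<35-3); WM=41; [24,36) fires=1
i=12 t=45 v=4: → [42,54),[36,48); WM=41
i=13 t=46 v=1: → [42,54),[36,48); WM=44; [30,42) fires=3
i=14 t=46 v=2: → [42,54),[36,48); WM=44
i=15 t=47 v=4: → [42,54),[36,48); WM=45

[6,18)=1 [12,24)=6 [18,30)=5 [24,36)=1 [30,42)=3 [36,48)=7 [42,54)=5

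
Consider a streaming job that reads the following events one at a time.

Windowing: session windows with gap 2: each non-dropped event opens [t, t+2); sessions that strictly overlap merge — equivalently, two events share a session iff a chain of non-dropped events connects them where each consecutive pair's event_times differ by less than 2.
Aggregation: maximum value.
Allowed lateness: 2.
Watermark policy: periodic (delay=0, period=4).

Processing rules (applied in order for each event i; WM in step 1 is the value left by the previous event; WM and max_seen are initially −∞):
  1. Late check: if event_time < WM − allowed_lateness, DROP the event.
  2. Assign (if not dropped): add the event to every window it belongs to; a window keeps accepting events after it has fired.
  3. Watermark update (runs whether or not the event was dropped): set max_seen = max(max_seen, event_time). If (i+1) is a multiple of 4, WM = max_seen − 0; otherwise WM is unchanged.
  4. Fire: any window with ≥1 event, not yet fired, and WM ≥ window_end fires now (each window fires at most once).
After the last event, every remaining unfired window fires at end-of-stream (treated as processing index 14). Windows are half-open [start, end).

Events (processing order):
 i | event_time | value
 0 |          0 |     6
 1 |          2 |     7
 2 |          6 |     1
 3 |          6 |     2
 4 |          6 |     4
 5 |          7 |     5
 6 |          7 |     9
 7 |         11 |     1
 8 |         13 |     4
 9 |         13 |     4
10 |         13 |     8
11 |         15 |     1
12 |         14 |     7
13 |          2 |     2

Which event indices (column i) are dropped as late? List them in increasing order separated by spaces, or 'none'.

13

i=0 t=0 v=6: → [0,2); WM=−∞
i=1 t=2 v=7: → [2,4); WM=−∞
i=2 t=6 v=1: → [6,8); WM=−∞
i=3 t=6 v=2: → [6,8); WM=6
i=4 t=6 v=4: → [6,8); WM=6
i=5 t=7 v=5: → [6,9); WM=6
i=6 t=7 v=9: → [6,9); WM=6
i=7 t=11 v=1: → [11,13); WM=11
i=8 t=13 v=4: → [13,15); WM=11
i=9 t=13 v=4: → [13,15); WM=11
i=10 t=13 v=8: → [13,15); WM=11
i=11 t=15 v=1: → [15,17); WM=15
i=12 t=14 v=7: → [13,17); WM=15
i=13 t=2 v=2: DROP (t<15-2); WM=15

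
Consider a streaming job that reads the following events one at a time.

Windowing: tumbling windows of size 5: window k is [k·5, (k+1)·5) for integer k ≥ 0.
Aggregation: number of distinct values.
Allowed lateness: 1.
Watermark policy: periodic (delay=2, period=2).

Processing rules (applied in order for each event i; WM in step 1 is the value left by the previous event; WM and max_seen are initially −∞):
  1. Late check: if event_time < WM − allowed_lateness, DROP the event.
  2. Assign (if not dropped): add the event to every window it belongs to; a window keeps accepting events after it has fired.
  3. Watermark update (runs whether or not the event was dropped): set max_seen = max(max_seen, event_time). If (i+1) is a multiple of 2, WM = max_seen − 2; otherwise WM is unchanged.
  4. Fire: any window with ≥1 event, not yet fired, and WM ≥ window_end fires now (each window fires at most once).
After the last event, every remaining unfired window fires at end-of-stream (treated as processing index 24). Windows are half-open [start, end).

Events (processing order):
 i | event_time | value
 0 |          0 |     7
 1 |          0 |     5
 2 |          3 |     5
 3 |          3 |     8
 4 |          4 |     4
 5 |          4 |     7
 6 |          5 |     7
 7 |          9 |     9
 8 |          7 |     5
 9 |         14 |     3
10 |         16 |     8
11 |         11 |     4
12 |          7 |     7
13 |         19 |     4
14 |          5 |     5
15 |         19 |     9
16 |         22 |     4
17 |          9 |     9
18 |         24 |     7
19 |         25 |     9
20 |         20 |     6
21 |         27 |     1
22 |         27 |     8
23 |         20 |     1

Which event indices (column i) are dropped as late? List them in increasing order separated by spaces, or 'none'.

i=0 t=0 v=7: → [0,5); WM=−∞
i=1 t=0 v=5: → [0,5); WM=-2
i=2 t=3 v=5: → [0,5); WM=-2
i=3 t=3 v=8: → [0,5); WM=1
i=4 t=4 v=4: → [0,5); WM=1
i=5 t=4 v=7: → [0,5); WM=2
i=6 t=5 v=7: → [5,10); WM=2
i=7 t=9 v=9: → [5,10); WM=7; [0,5) fires=4
i=8 t=7 v=5: → [5,10); WM=7
i=9 t=14 v=3: → [10,15); WM=12; [5,10) fires=3
i=10 t=16 v=8: → [15,20); WM=12
i=11 t=11 v=4: → [10,15); WM=14
i=12 t=7 v=7: DROP (t<14-1); WM=14
i=13 t=19 v=4: → [15,20); WM=17; [10,15) fires=2
i=14 t=5 v=5: DROP (t<17-1); WM=17
i=15 t=19 v=9: → [15,20); WM=17
i=16 t=22 v=4: → [20,25); WM=17
i=17 t=9 v=9: DROP (t<17-1); WM=20; [15,20) fires=3
i=18 t=24 v=7: → [20,25); WM=20
i=19 t=25 v=9: → [25,30); WM=23
i=20 t=20 v=6: DROP (t<23-1); WM=23
i=21 t=27 v=1: → [25,30); WM=25; [20,25) fires=2
i=22 t=27 v=8: → [25,30); WM=25
i=23 t=20 v=1: DROP (t<25-1); WM=25

12 14 17 20 23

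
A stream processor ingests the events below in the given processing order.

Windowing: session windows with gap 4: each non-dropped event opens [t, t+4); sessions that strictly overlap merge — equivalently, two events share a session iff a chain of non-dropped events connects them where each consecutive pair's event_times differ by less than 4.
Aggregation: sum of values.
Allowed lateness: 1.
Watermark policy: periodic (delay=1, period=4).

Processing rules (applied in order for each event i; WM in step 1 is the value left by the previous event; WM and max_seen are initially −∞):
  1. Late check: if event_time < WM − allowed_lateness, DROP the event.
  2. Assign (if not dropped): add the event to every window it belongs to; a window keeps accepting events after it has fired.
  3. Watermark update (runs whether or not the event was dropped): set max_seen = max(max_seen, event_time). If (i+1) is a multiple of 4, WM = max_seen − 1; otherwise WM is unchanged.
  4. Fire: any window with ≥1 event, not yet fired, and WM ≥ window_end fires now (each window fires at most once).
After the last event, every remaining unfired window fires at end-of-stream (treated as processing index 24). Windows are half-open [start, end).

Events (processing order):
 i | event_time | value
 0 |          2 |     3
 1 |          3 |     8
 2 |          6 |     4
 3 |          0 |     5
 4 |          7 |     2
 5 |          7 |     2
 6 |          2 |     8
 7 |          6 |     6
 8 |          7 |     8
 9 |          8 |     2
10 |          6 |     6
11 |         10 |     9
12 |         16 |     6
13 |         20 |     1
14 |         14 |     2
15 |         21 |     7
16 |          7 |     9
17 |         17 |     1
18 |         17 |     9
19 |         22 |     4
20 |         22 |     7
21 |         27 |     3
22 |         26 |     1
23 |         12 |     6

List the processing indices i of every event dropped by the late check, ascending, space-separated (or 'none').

i=0 t=2 v=3: → [2,6); WM=−∞
i=1 t=3 v=8: → [2,7); WM=−∞
i=2 t=6 v=4: → [2,10); WM=−∞
i=3 t=0 v=5: → [0,10); WM=5
i=4 t=7 v=2: → [0,11); WM=5
i=5 t=7 v=2: → [0,11); WM=5
i=6 t=2 v=8: DROP (t<5-1); WM=5
i=7 t=6 v=6: → [0,11); WM=6
i=8 t=7 v=8: → [0,11); WM=6
i=9 t=8 v=2: → [0,12); WM=6
i=10 t=6 v=6: → [0,12); WM=6
i=11 t=10 v=9: → [0,14); WM=9
i=12 t=16 v=6: → [16,20); WM=9
i=13 t=20 v=1: → [20,24); WM=9
i=14 t=14 v=2: → [14,20); WM=9
i=15 t=21 v=7: → [20,25); WM=20
i=16 t=7 v=9: DROP (t<20-1); WM=20
i=17 t=17 v=1: DROP (t<20-1); WM=20
i=18 t=17 v=9: DROP (t<20-1); WM=20
i=19 t=22 v=4: → [20,26); WM=21
i=20 t=22 v=7: → [20,26); WM=21
i=21 t=27 v=3: → [27,31); WM=21
i=22 t=26 v=1: → [26,31); WM=21
i=23 t=12 v=6: DROP (t<21-1); WM=26

6 16 17 18 23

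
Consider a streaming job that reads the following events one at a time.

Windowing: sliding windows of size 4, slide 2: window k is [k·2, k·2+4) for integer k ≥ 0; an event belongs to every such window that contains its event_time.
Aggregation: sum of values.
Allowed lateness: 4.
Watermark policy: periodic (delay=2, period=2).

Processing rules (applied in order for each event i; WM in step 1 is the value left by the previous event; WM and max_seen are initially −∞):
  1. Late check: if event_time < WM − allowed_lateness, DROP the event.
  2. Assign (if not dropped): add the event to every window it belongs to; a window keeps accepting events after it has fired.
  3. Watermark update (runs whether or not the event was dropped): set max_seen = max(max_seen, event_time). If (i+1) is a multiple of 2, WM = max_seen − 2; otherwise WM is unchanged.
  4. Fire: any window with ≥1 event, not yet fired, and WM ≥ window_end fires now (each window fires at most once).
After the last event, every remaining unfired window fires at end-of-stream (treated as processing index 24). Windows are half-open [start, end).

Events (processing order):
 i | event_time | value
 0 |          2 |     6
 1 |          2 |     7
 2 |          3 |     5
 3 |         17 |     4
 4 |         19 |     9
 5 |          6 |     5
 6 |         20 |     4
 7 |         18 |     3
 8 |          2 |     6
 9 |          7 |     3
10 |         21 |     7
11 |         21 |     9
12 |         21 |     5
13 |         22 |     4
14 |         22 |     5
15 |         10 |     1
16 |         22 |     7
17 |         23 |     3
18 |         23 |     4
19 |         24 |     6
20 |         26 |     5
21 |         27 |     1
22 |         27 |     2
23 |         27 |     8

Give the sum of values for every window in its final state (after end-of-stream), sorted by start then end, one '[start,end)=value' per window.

i=0 t=2 v=6: → [2,6),[0,4); WM=−∞
i=1 t=2 v=7: → [2,6),[0,4); WM=0
i=2 t=3 v=5: → [2,6),[0,4); WM=0
i=3 t=17 v=4: → [16,20),[14,18); WM=15; [0,4) fires=18 [2,6) fires=18
i=4 t=19 v=9: → [18,22),[16,20); WM=15
i=5 t=6 v=5: DROP (t<15-4); WM=17
i=6 t=20 v=4: → [20,24),[18,22); WM=17
i=7 t=18 v=3: → [18,22),[16,20); WM=18; [14,18) fires=4
i=8 t=2 v=6: DROP (t<18-4); WM=18
i=9 t=7 v=3: DROP (t<18-4); WM=18
i=10 t=21 v=7: → [20,24),[18,22); WM=18
i=11 t=21 v=9: → [20,24),[18,22); WM=19
i=12 t=21 v=5: → [20,24),[18,22); WM=19
i=13 t=22 v=4: → [22,26),[20,24); WM=20; [16,20) fires=16
i=14 t=22 v=5: → [22,26),[20,24); WM=20
i=15 t=10 v=1: DROP (t<20-4); WM=20
i=16 t=22 v=7: → [22,26),[20,24); WM=20
i=17 t=23 v=3: → [22,26),[20,24); WM=21
i=18 t=23 v=4: → [22,26),[20,24); WM=21
i=19 t=24 v=6: → [24,28),[22,26); WM=22; [18,22) fires=37
i=20 t=26 v=5: → [26,30),[24,28); WM=22
i=21 t=27 v=1: → [26,30),[24,28); WM=25; [20,24) fires=48
i=22 t=27 v=2: → [26,30),[24,28); WM=25
i=23 t=27 v=8: → [26,30),[24,28); WM=25

[0,4)=18 [2,6)=18 [14,18)=4 [16,20)=16 [18,22)=37 [20,24)=48 [22,26)=29 [24,28)=22 [26,30)=16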